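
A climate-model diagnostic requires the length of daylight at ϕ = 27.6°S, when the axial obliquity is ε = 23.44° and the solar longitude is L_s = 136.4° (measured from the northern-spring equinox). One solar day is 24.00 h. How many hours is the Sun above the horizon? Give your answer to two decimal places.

10.86 h

Solar declination: sin δ = sin ε · sin L_s = sin 23.44° × sin 136.4° = 0.27432, so δ = +15.922°.
cos h₀ = −tan ϕ · tan δ = −tan(-27.6°) × tan(+15.922°) = 0.1491, so h₀ = 1.4211 rad = 81.42°.
Daylight = 2h₀/(2π) × 24.00 h = (1.4211/π) × 24.00 = 10.86 h.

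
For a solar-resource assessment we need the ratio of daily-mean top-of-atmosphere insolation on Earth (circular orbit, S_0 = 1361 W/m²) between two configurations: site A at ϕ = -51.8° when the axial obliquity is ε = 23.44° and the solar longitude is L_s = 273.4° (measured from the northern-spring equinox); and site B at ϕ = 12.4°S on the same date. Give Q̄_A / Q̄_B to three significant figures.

— Configuration A (ϕ=-51.8°):
Solar declination: sin δ = sin ε · sin L_s = sin 23.44° × sin 273.4° = -0.39709, so δ = -23.396°.
cos h₀ = −tan(-51.8°) tan(-23.396°) = -0.5498, h₀ = 2.1529 rad.
Bracket: h₀ sin ϕ sin δ + cos ϕ cos δ sin h₀ = 2.1529×-0.78586×-0.39709 + 0.61841×0.91778×0.83529 = 0.671828 + 0.474081 = 1.145909.
Q̄ = (S_0/π) × [bracket] = (1361/π) × 1.145909 = 496.43 W/m².
— Configuration B (ϕ=-12.4°):
cos h₀ = −tan(-12.4°) tan(-23.396°) = -0.0951, h₀ = 1.6661 rad.
Bracket: h₀ sin ϕ sin δ + cos ϕ cos δ sin h₀ = 1.6661×-0.21474×-0.39709 + 0.97667×0.91778×0.99547 = 0.142070 + 0.892308 = 1.034378.
Q̄ = (S_0/π) × [bracket] = (1361/π) × 1.034378 = 448.11 W/m².
Ratio Q̄_A / Q̄_B = 496.43 / 448.11 = 1.108.

Q̄_A / Q̄_B ≈ 1.11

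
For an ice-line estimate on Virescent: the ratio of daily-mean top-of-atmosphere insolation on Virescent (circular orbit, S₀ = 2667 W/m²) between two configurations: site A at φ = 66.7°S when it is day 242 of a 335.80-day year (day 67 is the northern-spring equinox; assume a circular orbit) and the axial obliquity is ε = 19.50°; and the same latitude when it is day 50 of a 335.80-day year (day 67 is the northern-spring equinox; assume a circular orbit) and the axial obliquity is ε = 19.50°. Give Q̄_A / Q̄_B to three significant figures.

— Configuration A (φ=-66.7°):
Solar longitude: λ_s = 360° × (242 − 67)/335.80 = 187.612°.
sin δ = sin 19.50° × sin 187.612° = -0.04422, so δ = -2.534°.
cos H₀ = −tan(-66.7°) tan(-2.534°) = -0.1028, H₀ = 1.6737 rad.
Bracket: H₀ sin φ sin δ + cos φ cos δ sin H₀ = 1.6737×-0.91845×-0.04422 + 0.39555×0.99902×0.99471 = 0.067975 + 0.393072 = 0.461047.
Q̄ = (S₀/π) × [bracket] = (2667/π) × 0.461047 = 391.40 W/m².
— Configuration B (φ=-66.7°):
Solar longitude: λ_s = 360° × (50 − 67)/335.80 = -18.225°, i.e. -18.225° + 360° = 341.775°.
sin δ = sin 19.50° × sin 341.775° = -0.10440, so δ = -5.993°.
cos H₀ = −tan(-66.7°) tan(-5.993°) = -0.2437, H₀ = 1.8170 rad.
Bracket: H₀ sin φ sin δ + cos φ cos δ sin H₀ = 1.8170×-0.91845×-0.10440 + 0.39555×0.99454×0.96984 = 0.174225 + 0.381526 = 0.555751.
Q̄ = (S₀/π) × [bracket] = (2667/π) × 0.555751 = 471.80 W/m².
Ratio Q̄_A / Q̄_B = 391.40 / 471.80 = 0.8296.

Q̄_A / Q̄_B ≈ 0.830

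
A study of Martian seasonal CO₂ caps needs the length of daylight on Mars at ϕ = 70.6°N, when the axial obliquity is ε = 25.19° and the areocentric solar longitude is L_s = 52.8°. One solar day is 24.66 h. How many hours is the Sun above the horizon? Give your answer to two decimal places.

sin δ = sin 25.19° × sin 52.8° = 0.33902, so δ = +19.817°.
Sunrise equation: cos h₀ = −tan ϕ · tan δ = -1.0233 ≤ −1, so the Sun never sets (polar day) and h₀ = π.
Daylight = 2h₀/(2π) × 24.66 h = (3.1416/π) × 24.66 = 24.66 h.

24.66 h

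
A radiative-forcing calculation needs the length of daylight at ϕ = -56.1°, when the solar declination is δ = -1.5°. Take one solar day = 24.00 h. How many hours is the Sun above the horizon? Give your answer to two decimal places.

12.30 h

cos h₀ = −tan ϕ · tan δ = −tan(-56.1°) × tan(-1.500°) = -0.0390, so h₀ = 1.6098 rad = 92.23°.
Daylight = 2h₀/(2π) × 24.00 h = (1.6098/π) × 24.00 = 12.30 h.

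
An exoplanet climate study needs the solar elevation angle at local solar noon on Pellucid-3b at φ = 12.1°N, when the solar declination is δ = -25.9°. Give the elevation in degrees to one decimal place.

At local noon the hour angle is zero, so the zenith angle equals |φ − δ| = |+12.1° − (-25.900°)| = 38.000°.
Elevation = 90° − 38.000° = 52.0°.

52.0°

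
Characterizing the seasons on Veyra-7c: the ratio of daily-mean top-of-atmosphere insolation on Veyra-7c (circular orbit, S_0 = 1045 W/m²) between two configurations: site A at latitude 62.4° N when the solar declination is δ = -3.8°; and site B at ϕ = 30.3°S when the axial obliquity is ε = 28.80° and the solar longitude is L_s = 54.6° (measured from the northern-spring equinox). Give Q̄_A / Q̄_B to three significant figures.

— Configuration A (ϕ=+62.4°):
cos h₀ = −tan(+62.4°) tan(-3.800°) = 0.1270, h₀ = 1.4434 rad.
Bracket: h₀ sin ϕ sin δ + cos ϕ cos δ sin h₀ = 1.4434×0.88620×-0.06627 + 0.46330×0.99780×0.99190 = -0.084769 + 0.458536 = 0.373767.
Q̄ = (S_0/π) × [bracket] = (1045/π) × 0.373767 = 124.33 W/m².
— Configuration B (ϕ=-30.3°):
Solar declination: sin δ = sin ε · sin L_s = sin 28.80° × sin 54.6° = 0.39269, so δ = +23.122°.
cos h₀ = −tan(-30.3°) tan(+23.122°) = 0.2495, h₀ = 1.3186 rad.
Bracket: h₀ sin ϕ sin δ + cos ϕ cos δ sin h₀ = 1.3186×-0.50453×0.39269 + 0.86340×0.91967×0.96837 = -0.261246 + 0.768927 = 0.507681.
Q̄ = (S_0/π) × [bracket] = (1045/π) × 0.507681 = 168.87 W/m².
Ratio Q̄_A / Q̄_B = 124.33 / 168.87 = 0.7362.

Q̄_A / Q̄_B ≈ 0.736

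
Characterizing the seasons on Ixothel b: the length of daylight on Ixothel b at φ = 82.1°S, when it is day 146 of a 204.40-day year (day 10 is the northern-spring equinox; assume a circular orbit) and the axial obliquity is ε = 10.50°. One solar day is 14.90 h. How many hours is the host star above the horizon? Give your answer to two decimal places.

14.90 h

Solar longitude: λ_s = 360° × (146 − 10)/204.40 = 239.530°.
sin δ = sin 10.50° × sin 239.530° = -0.15707, so δ = -9.037°.
Sunrise equation: cos H₀ = −tan φ · tan δ = -1.1462 ≤ −1, so the host star never sets (polar day) and H₀ = π.
Daylight = 2H₀/(2π) × 14.90 h = (3.1416/π) × 14.90 = 14.90 h.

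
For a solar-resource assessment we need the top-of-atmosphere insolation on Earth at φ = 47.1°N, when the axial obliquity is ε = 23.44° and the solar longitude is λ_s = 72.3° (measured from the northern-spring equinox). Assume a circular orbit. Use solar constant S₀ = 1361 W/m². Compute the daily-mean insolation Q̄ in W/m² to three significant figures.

Q̄ ≈ 489 W/m²

Solar declination: sin δ = sin ε · sin λ_s = sin 23.44° × sin 72.3° = 0.37896, so δ = +22.269°.
cos H₀ = −tan(+47.1°) tan(+22.269°) = -0.4407, H₀ = 2.0271 rad.
Bracket: H₀ sin φ sin δ + cos φ cos δ sin H₀ = 2.0271×0.73254×0.37896 + 0.68072×0.92541×0.89767 = 0.562730 + 0.565483 = 1.128213.
Q̄ = (S₀/π) × [bracket] = (1361/π) × 1.128213 = 488.8 W/m².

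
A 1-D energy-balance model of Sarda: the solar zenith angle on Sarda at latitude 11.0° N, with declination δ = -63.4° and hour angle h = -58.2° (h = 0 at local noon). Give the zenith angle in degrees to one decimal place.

cos θ_z = sin ϕ sin δ + cos ϕ cos δ cos h = -0.170613 + 0.231614 = 0.061001.
θ_z = arccos(0.061001) = 86.5°.

θ_z = 86.5°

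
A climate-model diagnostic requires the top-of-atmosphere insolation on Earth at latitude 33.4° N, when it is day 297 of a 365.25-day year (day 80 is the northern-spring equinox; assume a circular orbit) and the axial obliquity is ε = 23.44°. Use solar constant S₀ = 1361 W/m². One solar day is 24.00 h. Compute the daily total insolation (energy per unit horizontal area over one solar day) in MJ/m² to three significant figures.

23.6 MJ/m²

Solar longitude: λ_s = 360° × (297 − 80)/365.25 = 213.881°.
sin δ = sin 23.44° × sin 213.881° = -0.22175, so δ = -12.812°.
cos H₀ = −tan(+33.4°) tan(-12.812°) = 0.1500, H₀ = 1.4203 rad.
Bracket: H₀ sin φ sin δ + cos φ cos δ sin H₀ = 1.4203×0.55048×-0.22175 + 0.83485×0.97510×0.98869 = -0.173375 + 0.804855 = 0.631480.
Q̄ = (S₀/π) × [bracket] = (1361/π) × 0.631480 = 273.57 W/m².
Daily total = Q̄ × 24.00 h × 3600 s/h = 273.57 × 24.00 × 3600 / 10⁶ = 23.64 MJ/m².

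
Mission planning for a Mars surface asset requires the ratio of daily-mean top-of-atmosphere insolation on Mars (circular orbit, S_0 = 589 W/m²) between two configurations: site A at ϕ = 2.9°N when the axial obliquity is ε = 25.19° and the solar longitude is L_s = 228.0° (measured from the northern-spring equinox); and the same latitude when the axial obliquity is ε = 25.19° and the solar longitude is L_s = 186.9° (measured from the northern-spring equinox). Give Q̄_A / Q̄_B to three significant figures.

— Configuration A (ϕ=+2.9°):
Solar declination: sin δ = sin ε · sin L_s = sin 25.19° × sin 228.0° = -0.31630, so δ = -18.439°.
cos h₀ = −tan(+2.9°) tan(-18.439°) = 0.0169, h₀ = 1.5539 rad.
Bracket: h₀ sin ϕ sin δ + cos ϕ cos δ sin h₀ = 1.5539×0.05059×-0.31630 + 0.99872×0.94866×0.99986 = -0.024865 + 0.947313 = 0.922448.
Q̄ = (S_0/π) × [bracket] = (589/π) × 0.922448 = 172.94 W/m².
— Configuration B (ϕ=+2.9°):
Solar declination: sin δ = sin ε · sin L_s = sin 25.19° × sin 186.9° = -0.05113, so δ = -2.931°.
cos h₀ = −tan(+2.9°) tan(-2.931°) = 0.0026, h₀ = 1.5682 rad.
Bracket: h₀ sin ϕ sin δ + cos ϕ cos δ sin h₀ = 1.5682×0.05059×-0.05113 + 0.99872×0.99869×1.00000 = -0.004056 + 0.997412 = 0.993356.
Q̄ = (S_0/π) × [bracket] = (589/π) × 0.993356 = 186.24 W/m².
Ratio Q̄_A / Q̄_B = 172.94 / 186.24 = 0.9286.

Q̄_A / Q̄_B ≈ 0.929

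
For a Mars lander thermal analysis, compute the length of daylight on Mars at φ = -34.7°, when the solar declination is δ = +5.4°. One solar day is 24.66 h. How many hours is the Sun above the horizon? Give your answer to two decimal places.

cos H₀ = −tan φ · tan δ = −tan(-34.7°) × tan(+5.400°) = 0.0655, so H₀ = 1.5053 rad = 86.25°.
Daylight = 2H₀/(2π) × 24.66 h = (1.5053/π) × 24.66 = 11.82 h.

11.82 h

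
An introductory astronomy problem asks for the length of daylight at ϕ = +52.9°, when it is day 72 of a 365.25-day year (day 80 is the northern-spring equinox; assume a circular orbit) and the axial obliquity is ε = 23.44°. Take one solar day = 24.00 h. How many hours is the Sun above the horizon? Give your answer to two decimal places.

11.45 h

Solar longitude: L_s = 360° × (72 − 80)/365.25 = -7.885°, i.e. -7.885° + 360° = 352.115°.
sin δ = sin 23.44° × sin 352.115° = -0.05457, so δ = -3.128°.
cos h₀ = −tan ϕ · tan δ = −tan(+52.9°) × tan(-3.128°) = 0.0723, so h₀ = 1.4985 rad = 85.86°.
Daylight = 2h₀/(2π) × 24.00 h = (1.4985/π) × 24.00 = 11.45 h.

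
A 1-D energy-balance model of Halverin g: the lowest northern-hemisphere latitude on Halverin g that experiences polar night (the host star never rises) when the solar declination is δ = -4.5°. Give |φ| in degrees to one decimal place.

Polar night requires cos H₀ = −tan φ tan δ ≥ 1, i.e. tan φ tan δ ≤ −1.
The boundary is |tan φ| · |tan δ| = 1, so |φ| = 90° − |δ| = 90° − 4.5° = 85.5° in the northern hemisphere.

|φ| = 85.5°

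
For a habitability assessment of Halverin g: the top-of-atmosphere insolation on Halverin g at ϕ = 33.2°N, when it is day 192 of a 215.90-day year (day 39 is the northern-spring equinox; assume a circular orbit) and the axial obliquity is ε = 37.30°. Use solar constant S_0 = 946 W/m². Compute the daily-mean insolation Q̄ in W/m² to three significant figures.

Q̄ ≈ 75.8 W/m²

Solar longitude: L_s = 360° × (192 − 39)/215.90 = 255.118°.
sin δ = sin 37.30° × sin 255.118° = -0.58566, so δ = -35.850°.
cos h₀ = −tan(+33.2°) tan(-35.850°) = 0.4728, h₀ = 1.0783 rad.
Bracket: h₀ sin ϕ sin δ + cos ϕ cos δ sin h₀ = 1.0783×0.54756×-0.58566 + 0.83676×0.81056×0.88116 = -0.345794 + 0.597642 = 0.251848.
Q̄ = (S_0/π) × [bracket] = (946/π) × 0.251848 = 75.84 W/m².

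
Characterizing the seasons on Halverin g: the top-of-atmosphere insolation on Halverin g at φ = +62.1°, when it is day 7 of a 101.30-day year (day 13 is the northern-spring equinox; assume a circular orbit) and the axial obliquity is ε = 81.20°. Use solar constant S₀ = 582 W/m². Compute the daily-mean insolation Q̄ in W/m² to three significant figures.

Solar longitude: λ_s = 360° × (7 − 13)/101.30 = -21.323°, i.e. -21.323° + 360° = 338.677°.
sin δ = sin 81.20° × sin 338.677° = -0.35934, so δ = -21.060°.
cos H₀ = −tan(+62.1°) tan(-21.060°) = 0.7273, H₀ = 0.7565 rad.
Bracket: H₀ sin φ sin δ + cos φ cos δ sin H₀ = 0.7565×0.88377×-0.35934 + 0.46793×0.93321×0.68637 = -0.240245 + 0.299722 = 0.059477.
Q̄ = (S₀/π) × [bracket] = (582/π) × 0.059477 = 11.02 W/m².

Q̄ ≈ 11.0 W/m²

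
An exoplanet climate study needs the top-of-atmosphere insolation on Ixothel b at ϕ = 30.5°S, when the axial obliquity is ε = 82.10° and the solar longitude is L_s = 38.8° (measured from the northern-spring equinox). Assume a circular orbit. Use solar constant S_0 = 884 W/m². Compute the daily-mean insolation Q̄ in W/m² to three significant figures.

Solar declination: sin δ = sin ε · sin L_s = sin 82.10° × sin 38.8° = 0.62066, so δ = +38.364°.
cos h₀ = −tan(-30.5°) tan(+38.364°) = 0.4663, h₀ = 1.0857 rad.
Bracket: h₀ sin ϕ sin δ + cos ϕ cos δ sin h₀ = 1.0857×-0.50754×0.62066 + 0.86163×0.78408×0.88464 = -0.342006 + 0.597651 = 0.255645.
Q̄ = (S_0/π) × [bracket] = (884/π) × 0.255645 = 71.93 W/m².

Q̄ ≈ 71.9 W/m²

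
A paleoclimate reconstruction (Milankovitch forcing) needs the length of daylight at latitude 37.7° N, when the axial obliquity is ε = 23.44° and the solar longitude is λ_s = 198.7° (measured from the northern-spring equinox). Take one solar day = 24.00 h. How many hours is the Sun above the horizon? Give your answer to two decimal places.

11.24 h

Solar declination: sin δ = sin ε · sin λ_s = sin 23.44° × sin 198.7° = -0.12754, so δ = -7.327°.
cos H₀ = −tan φ · tan δ = −tan(+37.7°) × tan(-7.327°) = 0.0994, so H₀ = 1.4712 rad = 84.30°.
Daylight = 2H₀/(2π) × 24.00 h = (1.4712/π) × 24.00 = 11.24 h.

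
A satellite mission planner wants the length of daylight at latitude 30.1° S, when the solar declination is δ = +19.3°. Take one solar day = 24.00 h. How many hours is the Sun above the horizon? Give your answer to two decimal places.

10.44 h

cos H₀ = −tan φ · tan δ = −tan(-30.1°) × tan(+19.300°) = 0.2030, so H₀ = 1.3664 rad = 78.29°.
Daylight = 2H₀/(2π) × 24.00 h = (1.3664/π) × 24.00 = 10.44 h.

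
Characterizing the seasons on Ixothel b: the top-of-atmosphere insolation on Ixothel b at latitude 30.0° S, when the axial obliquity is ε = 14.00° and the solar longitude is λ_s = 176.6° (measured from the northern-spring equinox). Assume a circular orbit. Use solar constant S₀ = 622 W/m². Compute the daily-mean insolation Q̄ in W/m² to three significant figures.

Solar declination: sin δ = sin ε · sin λ_s = sin 14.00° × sin 176.6° = 0.01435, so δ = +0.822°.
cos H₀ = −tan(-30.0°) tan(+0.822°) = 0.0083, H₀ = 1.5625 rad.
Bracket: H₀ sin φ sin δ + cos φ cos δ sin H₀ = 1.5625×-0.50000×0.01435 + 0.86603×0.99990×0.99997 = -0.011211 + 0.865917 = 0.854706.
Q̄ = (S₀/π) × [bracket] = (622/π) × 0.854706 = 169.2 W/m².

Q̄ ≈ 169 W/m²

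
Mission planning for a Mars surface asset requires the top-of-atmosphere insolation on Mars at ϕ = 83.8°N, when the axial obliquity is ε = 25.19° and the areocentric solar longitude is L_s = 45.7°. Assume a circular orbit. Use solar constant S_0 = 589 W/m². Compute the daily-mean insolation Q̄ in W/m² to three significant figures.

sin δ = sin 25.19° × sin 45.7° = 0.30461, so δ = +17.735°.
cos h₀ = −tan(+83.8°) tan(+17.735°) = -2.9439 ≤ −1 ⇒ polar day, h₀ = π.
Bracket: h₀ sin ϕ sin δ + cos ϕ cos δ sin h₀ = 3.1416×0.99415×0.30461 + 0.10800×0.95248×0.00000 = 0.951365 + 0.000000 = 0.951365.
Q̄ = (S_0/π) × [bracket] = (589/π) × 0.951365 = 178.4 W/m².

Q̄ ≈ 178 W/m²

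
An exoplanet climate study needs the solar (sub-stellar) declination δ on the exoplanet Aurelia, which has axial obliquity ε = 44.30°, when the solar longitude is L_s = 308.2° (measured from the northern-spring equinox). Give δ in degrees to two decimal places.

sin δ = sin ε · sin L_s = sin 44.30° × sin 308.2° = -0.548854.
δ = arcsin(-0.548854) = -33.29°.

δ = -33.29°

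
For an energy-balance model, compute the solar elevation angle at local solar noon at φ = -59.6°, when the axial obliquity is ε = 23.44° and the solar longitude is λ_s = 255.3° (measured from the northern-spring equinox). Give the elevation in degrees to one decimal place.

53.0°

Solar declination: sin δ = sin ε · sin λ_s = sin 23.44° × sin 255.3° = -0.38477, so δ = -22.629°.
At local noon the hour angle is zero, so the zenith angle equals |φ − δ| = |-59.6° − (-22.629°)| = 36.971°.
Elevation = 90° − 36.971° = 53.0°.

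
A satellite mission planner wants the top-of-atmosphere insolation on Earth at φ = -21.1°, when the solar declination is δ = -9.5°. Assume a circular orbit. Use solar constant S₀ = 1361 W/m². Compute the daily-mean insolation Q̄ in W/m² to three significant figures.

cos H₀ = −tan(-21.1°) tan(-9.500°) = -0.0646, H₀ = 1.6354 rad.
Bracket: H₀ sin φ sin δ + cos φ cos δ sin H₀ = 1.6354×-0.36000×-0.16505 + 0.93295×0.98629×0.99791 = 0.097172 + 0.918236 = 1.015408.
Q̄ = (S₀/π) × [bracket] = (1361/π) × 1.015408 = 439.9 W/m².

Q̄ ≈ 440 W/m²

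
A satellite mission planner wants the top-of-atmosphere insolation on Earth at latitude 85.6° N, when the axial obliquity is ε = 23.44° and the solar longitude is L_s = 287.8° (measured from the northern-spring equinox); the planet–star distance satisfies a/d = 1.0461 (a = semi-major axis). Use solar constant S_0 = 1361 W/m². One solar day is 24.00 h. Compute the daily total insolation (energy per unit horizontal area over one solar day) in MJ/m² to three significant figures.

Solar declination: sin δ = sin ε · sin L_s = sin 23.44° × sin 287.8° = -0.37875, so δ = -22.256°.
cos h₀ = −tan(+85.6°) tan(-22.256°) = 5.3185 ≥ 1 ⇒ polar night, h₀ = 0 and Q̄ = 0.
Inverse-square distance factor (a/d)² = 1.0461² = 1.094325.
Daily total = Q̄ × 24.00 h × 3600 s/h = 0.00 MJ/m².

0.00 MJ/m²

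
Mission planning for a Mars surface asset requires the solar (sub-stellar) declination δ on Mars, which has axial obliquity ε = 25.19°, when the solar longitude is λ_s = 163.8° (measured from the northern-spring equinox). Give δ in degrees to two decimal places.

sin δ = sin ε · sin λ_s = sin 25.19° × sin 163.8° = 0.118745.
δ = arcsin(0.118745) = +6.82°.

δ = +6.82°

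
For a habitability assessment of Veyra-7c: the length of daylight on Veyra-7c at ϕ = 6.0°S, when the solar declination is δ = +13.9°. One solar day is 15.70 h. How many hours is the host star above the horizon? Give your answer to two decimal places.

cos h₀ = −tan ϕ · tan δ = −tan(-6.0°) × tan(+13.900°) = 0.0260, so h₀ = 1.5448 rad = 88.51°.
Daylight = 2h₀/(2π) × 15.70 h = (1.5448/π) × 15.70 = 7.72 h.

7.72 h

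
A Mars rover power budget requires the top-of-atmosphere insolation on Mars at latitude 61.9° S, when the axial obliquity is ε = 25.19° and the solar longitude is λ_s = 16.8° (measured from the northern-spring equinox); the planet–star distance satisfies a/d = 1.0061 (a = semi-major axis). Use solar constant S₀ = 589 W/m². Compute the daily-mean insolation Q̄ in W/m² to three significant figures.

Q̄ ≈ 58.8 W/m²

Solar declination: sin δ = sin ε · sin λ_s = sin 25.19° × sin 16.8° = 0.12302, so δ = +7.066°.
cos H₀ = −tan(-61.9°) tan(+7.066°) = 0.2322, H₀ = 1.3365 rad.
Bracket: H₀ sin φ sin δ + cos φ cos δ sin H₀ = 1.3365×-0.88213×0.12302 + 0.47101×0.99240×0.97268 = -0.145036 + 0.454660 = 0.309624.
Inverse-square distance factor (a/d)² = 1.0061² = 1.012237.
Q̄ = (S₀/π) × 1.012237 × [bracket] = (589/π) × 1.012237 × 0.309624 = 58.76 W/m².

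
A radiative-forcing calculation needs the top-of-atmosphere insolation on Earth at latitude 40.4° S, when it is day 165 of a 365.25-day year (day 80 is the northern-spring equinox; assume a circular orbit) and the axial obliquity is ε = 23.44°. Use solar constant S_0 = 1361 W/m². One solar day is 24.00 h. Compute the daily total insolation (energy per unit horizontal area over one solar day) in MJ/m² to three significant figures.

12.9 MJ/m²

Solar longitude: L_s = 360° × (165 − 80)/365.25 = 83.778°.
sin δ = sin 23.44° × sin 83.778° = 0.39545, so δ = +23.294°.
cos h₀ = −tan(-40.4°) tan(+23.294°) = 0.3664, h₀ = 1.1956 rad.
Bracket: h₀ sin ϕ sin δ + cos ϕ cos δ sin h₀ = 1.1956×-0.64812×0.39545 + 0.76154×0.91849×0.93045 = -0.306431 + 0.650819 = 0.344388.
Q̄ = (S_0/π) × [bracket] = (1361/π) × 0.344388 = 149.20 W/m².
Daily total = Q̄ × 24.00 h × 3600 s/h = 149.20 × 24.00 × 3600 / 10⁶ = 12.89 MJ/m².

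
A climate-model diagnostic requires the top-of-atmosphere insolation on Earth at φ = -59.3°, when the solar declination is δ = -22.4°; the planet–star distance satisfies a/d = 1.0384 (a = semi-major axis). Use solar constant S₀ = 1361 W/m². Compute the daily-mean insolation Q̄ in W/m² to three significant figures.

cos H₀ = −tan(-59.3°) tan(-22.400°) = -0.6942, H₀ = 2.3381 rad.
Bracket: H₀ sin φ sin δ + cos φ cos δ sin H₀ = 2.3381×-0.85985×-0.38107 + 0.51054×0.92455×0.71981 = 0.766109 + 0.339765 = 1.105874.
Inverse-square distance factor (a/d)² = 1.0384² = 1.078275.
Q̄ = (S₀/π) × 1.078275 × [bracket] = (1361/π) × 1.078275 × 1.105874 = 516.6 W/m².

Q̄ ≈ 517 W/m²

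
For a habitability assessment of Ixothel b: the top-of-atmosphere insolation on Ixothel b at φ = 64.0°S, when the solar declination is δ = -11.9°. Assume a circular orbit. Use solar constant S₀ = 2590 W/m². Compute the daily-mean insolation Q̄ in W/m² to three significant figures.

cos H₀ = −tan(-64.0°) tan(-11.900°) = -0.4321, H₀ = 2.0176 rad.
Bracket: H₀ sin φ sin δ + cos φ cos δ sin H₀ = 2.0176×-0.89879×-0.20620 + 0.43837×0.97851×0.90184 = 0.373923 + 0.386844 = 0.760767.
Q̄ = (S₀/π) × [bracket] = (2590/π) × 0.760767 = 627.2 W/m².

Q̄ ≈ 627 W/m²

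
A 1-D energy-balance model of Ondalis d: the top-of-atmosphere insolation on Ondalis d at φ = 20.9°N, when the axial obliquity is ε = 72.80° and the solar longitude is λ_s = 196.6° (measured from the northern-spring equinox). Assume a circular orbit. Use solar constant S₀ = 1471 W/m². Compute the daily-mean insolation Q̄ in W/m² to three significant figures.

Solar declination: sin δ = sin ε · sin λ_s = sin 72.80° × sin 196.6° = -0.27291, so δ = -15.838°.
cos H₀ = −tan(+20.9°) tan(-15.838°) = 0.1083, H₀ = 1.4623 rad.
Bracket: H₀ sin φ sin δ + cos φ cos δ sin H₀ = 1.4623×0.35674×-0.27291 + 0.93420×0.96204×0.99412 = -0.142366 + 0.893453 = 0.751087.
Q̄ = (S₀/π) × [bracket] = (1471/π) × 0.751087 = 351.7 W/m².

Q̄ ≈ 352 W/m²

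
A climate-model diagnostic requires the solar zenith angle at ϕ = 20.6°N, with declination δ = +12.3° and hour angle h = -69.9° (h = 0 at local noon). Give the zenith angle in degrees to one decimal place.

θ_z = 67.1°

cos θ_z = sin ϕ sin δ + cos ϕ cos δ cos h = 0.074953 + 0.314302 = 0.389255.
θ_z = arccos(0.389255) = 67.1°.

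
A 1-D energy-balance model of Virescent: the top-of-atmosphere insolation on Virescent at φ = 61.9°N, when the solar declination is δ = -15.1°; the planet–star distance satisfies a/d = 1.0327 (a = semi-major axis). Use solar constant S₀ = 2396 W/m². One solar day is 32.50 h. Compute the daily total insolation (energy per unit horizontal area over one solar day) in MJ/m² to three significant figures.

14.6 MJ/m²

cos H₀ = −tan(+61.9°) tan(-15.100°) = 0.5053, H₀ = 1.0410 rad.
Bracket: H₀ sin φ sin δ + cos φ cos δ sin H₀ = 1.0410×0.88213×-0.26050 + 0.47101×0.96547×0.86293 = -0.239216 + 0.392414 = 0.153198.
Inverse-square distance factor (a/d)² = 1.0327² = 1.066469.
Q̄ = (S₀/π) × 1.066469 × [bracket] = (2396/π) × 1.066469 × 0.153198 = 124.61 W/m².
Daily total = Q̄ × 32.50 h × 3600 s/h = 124.61 × 32.50 × 3600 / 10⁶ = 14.58 MJ/m².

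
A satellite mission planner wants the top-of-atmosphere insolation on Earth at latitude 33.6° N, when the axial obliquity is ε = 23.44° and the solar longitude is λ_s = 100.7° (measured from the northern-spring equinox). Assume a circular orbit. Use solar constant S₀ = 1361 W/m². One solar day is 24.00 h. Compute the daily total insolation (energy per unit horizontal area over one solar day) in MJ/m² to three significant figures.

Solar declination: sin δ = sin ε · sin λ_s = sin 23.44° × sin 100.7° = 0.39087, so δ = +23.009°.
cos H₀ = −tan(+33.6°) tan(+23.009°) = -0.2821, H₀ = 1.8568 rad.
Bracket: H₀ sin φ sin δ + cos φ cos δ sin H₀ = 1.8568×0.55339×0.39087 + 0.83292×0.92045×0.95937 = 0.401632 + 0.735512 = 1.137144.
Q̄ = (S₀/π) × [bracket] = (1361/π) × 1.137144 = 492.63 W/m².
Daily total = Q̄ × 24.00 h × 3600 s/h = 492.63 × 24.00 × 3600 / 10⁶ = 42.56 MJ/m².

42.6 MJ/m²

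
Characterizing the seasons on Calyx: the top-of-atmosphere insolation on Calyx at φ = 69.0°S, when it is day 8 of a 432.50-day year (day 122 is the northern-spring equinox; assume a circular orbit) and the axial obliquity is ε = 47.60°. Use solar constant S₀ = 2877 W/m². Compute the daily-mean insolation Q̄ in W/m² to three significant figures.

Q̄ ≈ 1.98e+03 W/m²

Solar longitude: λ_s = 360° × (8 − 122)/432.50 = -94.890°, i.e. -94.890° + 360° = 265.110°.
sin δ = sin 47.60° × sin 265.110° = -0.73577, so δ = -47.372°.
cos H₀ = −tan(-69.0°) tan(-47.372°) = -2.8302 ≤ −1 ⇒ polar day, H₀ = π.
Bracket: H₀ sin φ sin δ + cos φ cos δ sin H₀ = 3.1416×-0.93358×-0.73577 + 0.35837×0.67723×0.00000 = 2.157966 + 0.000000 = 2.157966.
Q̄ = (S₀/π) × [bracket] = (2877/π) × 2.157966 = 1976 W/m².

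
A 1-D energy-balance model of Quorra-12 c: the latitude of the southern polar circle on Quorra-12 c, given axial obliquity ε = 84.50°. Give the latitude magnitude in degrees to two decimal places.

The polar circle is the lowest latitude that experiences at least one full rotation of continuous darkness at the northern-summer solstice; it lies at |φ| = 90° − ε = 90° − 84.50° = 5.50°.

5.50°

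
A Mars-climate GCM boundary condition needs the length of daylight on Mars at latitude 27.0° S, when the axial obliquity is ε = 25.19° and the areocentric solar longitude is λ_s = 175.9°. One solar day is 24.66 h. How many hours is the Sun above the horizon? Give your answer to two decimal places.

sin δ = sin 25.19° × sin 175.9° = 0.03043, so δ = +1.744°.
cos H₀ = −tan φ · tan δ = −tan(-27.0°) × tan(+1.744°) = 0.0155, so H₀ = 1.5553 rad = 89.11°.
Daylight = 2H₀/(2π) × 24.66 h = (1.5553/π) × 24.66 = 12.21 h.

12.21 h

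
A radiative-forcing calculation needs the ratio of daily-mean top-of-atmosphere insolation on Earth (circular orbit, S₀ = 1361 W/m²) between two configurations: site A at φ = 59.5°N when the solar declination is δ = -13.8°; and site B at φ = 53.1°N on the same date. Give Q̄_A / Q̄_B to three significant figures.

— Configuration A (φ=+59.5°):
cos H₀ = −tan(+59.5°) tan(-13.800°) = 0.4170, H₀ = 1.1407 rad.
Bracket: H₀ sin φ sin δ + cos φ cos δ sin H₀ = 1.1407×0.86163×-0.23853 + 0.50754×0.97113×0.90891 = -0.234442 + 0.447990 = 0.213548.
Q̄ = (S₀/π) × [bracket] = (1361/π) × 0.213548 = 92.513 W/m².
— Configuration B (φ=+53.1°):
cos H₀ = −tan(+53.1°) tan(-13.800°) = 0.3271, H₀ = 1.2375 rad.
Bracket: H₀ sin φ sin δ + cos φ cos δ sin H₀ = 1.2375×0.79968×-0.23853 + 0.60042×0.97113×0.94498 = -0.236050 + 0.551004 = 0.314954.
Q̄ = (S₀/π) × [bracket] = (1361/π) × 0.314954 = 136.44 W/m².
Ratio Q̄_A / Q̄_B = 92.513 / 136.44 = 0.6780.

Q̄_A / Q̄_B ≈ 0.678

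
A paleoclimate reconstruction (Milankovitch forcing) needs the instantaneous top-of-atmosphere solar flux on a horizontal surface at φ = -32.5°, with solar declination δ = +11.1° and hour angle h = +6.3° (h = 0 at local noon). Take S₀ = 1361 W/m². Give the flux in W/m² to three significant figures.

979 W/m²

cos θ_z = sin φ sin δ + cos φ cos δ cos h = -0.103442 + 0.822616 = 0.719174.
Flux = S₀ · cos θ_z = 1361 × 0.719174 = 978.8 W/m².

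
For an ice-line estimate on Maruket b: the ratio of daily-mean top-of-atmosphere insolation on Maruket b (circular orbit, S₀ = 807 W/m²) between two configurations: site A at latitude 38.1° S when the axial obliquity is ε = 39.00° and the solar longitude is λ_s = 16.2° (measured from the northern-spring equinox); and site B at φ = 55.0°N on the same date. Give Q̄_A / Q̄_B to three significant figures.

— Configuration A (φ=-38.1°):
Solar declination: sin δ = sin ε · sin λ_s = sin 39.00° × sin 16.2° = 0.17557, so δ = +10.112°.
cos H₀ = −tan(-38.1°) tan(+10.112°) = 0.1398, H₀ = 1.4305 rad.
Bracket: H₀ sin φ sin δ + cos φ cos δ sin H₀ = 1.4305×-0.61704×0.17557 + 0.78694×0.98447×0.99017 = -0.154971 + 0.767103 = 0.612132.
Q̄ = (S₀/π) × [bracket] = (807/π) × 0.612132 = 157.24 W/m².
— Configuration B (φ=+55.0°):
cos H₀ = −tan(+55.0°) tan(+10.112°) = -0.2547, H₀ = 1.8283 rad.
Bracket: H₀ sin φ sin δ + cos φ cos δ sin H₀ = 1.8283×0.81915×0.17557 + 0.57358×0.98447×0.96702 = 0.262943 + 0.546049 = 0.808992.
Q̄ = (S₀/π) × [bracket] = (807/π) × 0.808992 = 207.81 W/m².
Ratio Q̄_A / Q̄_B = 157.24 / 207.81 = 0.7567.

Q̄_A / Q̄_B ≈ 0.757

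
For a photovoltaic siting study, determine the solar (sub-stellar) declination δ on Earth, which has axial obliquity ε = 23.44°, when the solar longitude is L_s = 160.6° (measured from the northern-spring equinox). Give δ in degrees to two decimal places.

δ = +7.59°

sin δ = sin ε · sin L_s = sin 23.44° × sin 160.6° = 0.132130.
δ = arcsin(0.132130) = +7.59°.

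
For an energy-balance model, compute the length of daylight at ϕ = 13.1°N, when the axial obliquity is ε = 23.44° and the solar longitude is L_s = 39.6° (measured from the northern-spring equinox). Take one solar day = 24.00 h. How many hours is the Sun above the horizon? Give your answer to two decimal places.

12.47 h

Solar declination: sin δ = sin ε · sin L_s = sin 23.44° × sin 39.6° = 0.25356, so δ = +14.688°.
cos h₀ = −tan ϕ · tan δ = −tan(+13.1°) × tan(+14.688°) = -0.0610, so h₀ = 1.6318 rad = 93.50°.
Daylight = 2h₀/(2π) × 24.00 h = (1.6318/π) × 24.00 = 12.47 h.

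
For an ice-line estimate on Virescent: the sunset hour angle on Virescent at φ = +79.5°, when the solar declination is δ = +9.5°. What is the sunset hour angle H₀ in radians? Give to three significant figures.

cos H₀ = −tan φ · tan δ = −tan(+79.5°) × tan(+9.500°) = -0.9029, so H₀ = 2.6973 rad = 154.54°.

H₀ = 2.70 rad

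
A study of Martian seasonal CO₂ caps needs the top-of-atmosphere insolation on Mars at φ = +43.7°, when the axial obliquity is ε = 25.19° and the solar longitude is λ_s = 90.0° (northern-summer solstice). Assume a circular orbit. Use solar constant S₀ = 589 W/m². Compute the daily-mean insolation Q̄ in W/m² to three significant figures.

Q̄ ≈ 222 W/m²

Solar declination: sin δ = sin ε · sin λ_s = sin 25.19° × sin 90.0° = 0.42562, so δ = +25.190°.
cos H₀ = −tan(+43.7°) tan(+25.190°) = -0.4495, H₀ = 2.0370 rad.
Bracket: H₀ sin φ sin δ + cos φ cos δ sin H₀ = 2.0370×0.69088×0.42562 + 0.72297×0.90490×0.89329 = 0.598985 + 0.584404 = 1.183389.
Q̄ = (S₀/π) × [bracket] = (589/π) × 1.183389 = 221.9 W/m².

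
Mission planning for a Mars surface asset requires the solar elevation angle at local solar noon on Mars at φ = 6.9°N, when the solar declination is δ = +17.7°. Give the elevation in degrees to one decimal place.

79.2°

At local noon the hour angle is zero, so the zenith angle equals |φ − δ| = |+6.9° − (+17.700°)| = 10.800°.
Elevation = 90° − 10.800° = 79.2°.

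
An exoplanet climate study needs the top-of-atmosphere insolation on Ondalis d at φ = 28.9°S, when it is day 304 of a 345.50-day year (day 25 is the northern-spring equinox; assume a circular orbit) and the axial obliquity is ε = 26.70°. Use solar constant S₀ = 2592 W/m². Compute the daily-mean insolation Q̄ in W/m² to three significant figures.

Q̄ ≈ 940 W/m²

Solar longitude: λ_s = 360° × (304 − 25)/345.50 = 290.709°.
sin δ = sin 26.70° × sin 290.709° = -0.42029, so δ = -24.853°.
cos H₀ = −tan(-28.9°) tan(-24.853°) = -0.2557, H₀ = 1.8294 rad.
Bracket: H₀ sin φ sin δ + cos φ cos δ sin H₀ = 1.8294×-0.48328×-0.42029 + 0.87546×0.90739×0.96676 = 0.371584 + 0.767978 = 1.139562.
Q̄ = (S₀/π) × [bracket] = (2592/π) × 1.139562 = 940.2 W/m².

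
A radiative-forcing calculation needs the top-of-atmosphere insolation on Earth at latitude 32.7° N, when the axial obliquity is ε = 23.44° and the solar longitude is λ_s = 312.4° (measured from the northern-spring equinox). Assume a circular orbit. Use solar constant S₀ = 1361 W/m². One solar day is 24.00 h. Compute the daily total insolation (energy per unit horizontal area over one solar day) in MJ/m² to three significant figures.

21.4 MJ/m²

Solar declination: sin δ = sin ε · sin λ_s = sin 23.44° × sin 312.4° = -0.29375, so δ = -17.083°.
cos H₀ = −tan(+32.7°) tan(-17.083°) = 0.1973, H₀ = 1.3722 rad.
Bracket: H₀ sin φ sin δ + cos φ cos δ sin H₀ = 1.3722×0.54024×-0.29375 + 0.84151×0.95588×0.98035 = -0.217762 + 0.788576 = 0.570814.
Q̄ = (S₀/π) × [bracket] = (1361/π) × 0.570814 = 247.29 W/m².
Daily total = Q̄ × 24.00 h × 3600 s/h = 247.29 × 24.00 × 3600 / 10⁶ = 21.37 MJ/m².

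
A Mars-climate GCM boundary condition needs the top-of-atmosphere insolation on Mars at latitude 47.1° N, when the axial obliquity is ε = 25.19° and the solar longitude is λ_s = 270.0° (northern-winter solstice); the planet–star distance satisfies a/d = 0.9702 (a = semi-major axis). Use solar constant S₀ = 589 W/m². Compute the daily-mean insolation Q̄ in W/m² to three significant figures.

Q̄ ≈ 36.5 W/m²

Solar declination: sin δ = sin ε · sin λ_s = sin 25.19° × sin 270.0° = -0.42562, so δ = -25.190°.
cos H₀ = −tan(+47.1°) tan(-25.190°) = 0.5062, H₀ = 1.0401 rad.
Bracket: H₀ sin φ sin δ + cos φ cos δ sin H₀ = 1.0401×0.73254×-0.42562 + 0.68072×0.90490×0.86244 = -0.324286 + 0.531249 = 0.206963.
Inverse-square distance factor (a/d)² = 0.9702² = 0.941288.
Q̄ = (S₀/π) × 0.941288 × [bracket] = (589/π) × 0.941288 × 0.206963 = 36.52 W/m².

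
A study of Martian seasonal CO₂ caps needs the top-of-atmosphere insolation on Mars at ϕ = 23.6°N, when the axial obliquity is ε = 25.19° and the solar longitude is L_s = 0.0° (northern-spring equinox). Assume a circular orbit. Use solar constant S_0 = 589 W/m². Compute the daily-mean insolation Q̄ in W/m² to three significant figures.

Q̄ ≈ 172 W/m²

Solar declination: sin δ = sin ε · sin L_s = sin 25.19° × sin 0.0° = 0.00000, so δ = +0.000°.
cos h₀ = −tan(+23.6°) tan(+0.000°) = -0.0000, h₀ = 1.5708 rad.
Bracket: h₀ sin ϕ sin δ + cos ϕ cos δ sin h₀ = 1.5708×0.40035×0.00000 + 0.91636×1.00000×1.00000 = 0.000000 + 0.916360 = 0.916360.
Q̄ = (S_0/π) × [bracket] = (589/π) × 0.916360 = 171.8 W/m².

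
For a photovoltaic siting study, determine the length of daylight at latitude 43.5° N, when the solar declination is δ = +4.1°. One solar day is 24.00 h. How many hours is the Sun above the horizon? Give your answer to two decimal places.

cos h₀ = −tan ϕ · tan δ = −tan(+43.5°) × tan(+4.100°) = -0.0680, so h₀ = 1.6389 rad = 93.90°.
Daylight = 2h₀/(2π) × 24.00 h = (1.6389/π) × 24.00 = 12.52 h.

12.52 h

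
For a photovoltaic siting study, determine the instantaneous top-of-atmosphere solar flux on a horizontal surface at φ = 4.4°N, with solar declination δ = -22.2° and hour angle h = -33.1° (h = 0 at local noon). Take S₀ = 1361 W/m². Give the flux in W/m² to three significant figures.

cos θ_z = sin φ sin δ + cos φ cos δ cos h = -0.028988 + 0.773333 = 0.744345.
Flux = S₀ · cos θ_z = 1361 × 0.744345 = 1013 W/m².

1.01e+03 W/m²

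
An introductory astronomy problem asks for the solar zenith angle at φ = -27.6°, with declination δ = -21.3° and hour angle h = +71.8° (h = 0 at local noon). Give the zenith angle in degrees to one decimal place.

θ_z = 64.8°

cos θ_z = sin φ sin δ + cos φ cos δ cos h = 0.168293 + 0.257885 = 0.426178.
θ_z = arccos(0.426178) = 64.8°.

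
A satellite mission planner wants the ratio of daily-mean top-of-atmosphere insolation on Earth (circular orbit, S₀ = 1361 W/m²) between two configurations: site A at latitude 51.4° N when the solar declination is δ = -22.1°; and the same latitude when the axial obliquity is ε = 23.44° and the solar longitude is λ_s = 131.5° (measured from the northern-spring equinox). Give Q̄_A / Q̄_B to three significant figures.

Q̄_A / Q̄_B ≈ 0.191

— Configuration A (φ=+51.4°):
cos H₀ = −tan(+51.4°) tan(-22.100°) = 0.5087, H₀ = 1.0372 rad.
Bracket: H₀ sin φ sin δ + cos φ cos δ sin H₀ = 1.0372×0.78152×-0.37622 + 0.62388×0.92653×0.86097 = -0.304961 + 0.497678 = 0.192717.
Q̄ = (S₀/π) × [bracket] = (1361/π) × 0.192717 = 83.489 W/m².
— Configuration B (φ=+51.4°):
Solar declination: sin δ = sin ε · sin λ_s = sin 23.44° × sin 131.5° = 0.29793, so δ = +17.333°.
cos H₀ = −tan(+51.4°) tan(+17.333°) = -0.3910, H₀ = 1.9725 rad.
Bracket: H₀ sin φ sin δ + cos φ cos δ sin H₀ = 1.9725×0.78152×0.29793 + 0.62388×0.95459×0.92041 = 0.459273 + 0.548150 = 1.007423.
Q̄ = (S₀/π) × [bracket] = (1361/π) × 1.007423 = 436.44 W/m².
Ratio Q̄_A / Q̄_B = 83.489 / 436.44 = 0.1913.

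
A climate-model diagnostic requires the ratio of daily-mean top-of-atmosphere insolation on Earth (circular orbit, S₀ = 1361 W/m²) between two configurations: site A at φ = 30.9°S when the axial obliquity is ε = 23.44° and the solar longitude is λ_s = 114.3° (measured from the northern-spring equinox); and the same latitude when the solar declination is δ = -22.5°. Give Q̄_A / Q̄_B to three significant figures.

Q̄_A / Q̄_B ≈ 0.470

— Configuration A (φ=-30.9°):
Solar declination: sin δ = sin ε · sin λ_s = sin 23.44° × sin 114.3° = 0.36255, so δ = +21.257°.
cos H₀ = −tan(-30.9°) tan(+21.257°) = 0.2328, H₀ = 1.3358 rad.
Bracket: H₀ sin φ sin δ + cos φ cos δ sin H₀ = 1.3358×-0.51354×0.36255 + 0.85806×0.93197×0.97252 = -0.248704 + 0.777711 = 0.529007.
Q̄ = (S₀/π) × [bracket] = (1361/π) × 0.529007 = 229.18 W/m².
— Configuration B (φ=-30.9°):
cos H₀ = −tan(-30.9°) tan(-22.500°) = -0.2479, H₀ = 1.8213 rad.
Bracket: H₀ sin φ sin δ + cos φ cos δ sin H₀ = 1.8213×-0.51354×-0.38268 + 0.85806×0.92388×0.96879 = 0.357925 + 0.768003 = 1.125928.
Q̄ = (S₀/π) × [bracket] = (1361/π) × 1.125928 = 487.77 W/m².
Ratio Q̄_A / Q̄_B = 229.18 / 487.77 = 0.4699.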